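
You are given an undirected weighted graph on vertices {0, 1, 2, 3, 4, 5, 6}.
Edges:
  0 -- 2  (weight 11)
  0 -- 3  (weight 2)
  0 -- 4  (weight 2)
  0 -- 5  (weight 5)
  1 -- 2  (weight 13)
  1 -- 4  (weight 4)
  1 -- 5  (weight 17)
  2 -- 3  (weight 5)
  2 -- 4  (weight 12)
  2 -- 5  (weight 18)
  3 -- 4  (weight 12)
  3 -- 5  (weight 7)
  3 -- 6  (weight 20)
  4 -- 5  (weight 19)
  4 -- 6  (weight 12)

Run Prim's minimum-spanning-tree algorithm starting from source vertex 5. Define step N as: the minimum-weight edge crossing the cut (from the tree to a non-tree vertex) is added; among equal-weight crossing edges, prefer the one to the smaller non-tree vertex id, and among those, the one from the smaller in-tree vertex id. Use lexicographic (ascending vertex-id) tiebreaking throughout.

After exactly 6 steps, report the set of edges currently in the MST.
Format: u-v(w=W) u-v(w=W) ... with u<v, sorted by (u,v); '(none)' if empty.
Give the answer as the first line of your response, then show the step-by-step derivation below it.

0-3(w=2) 0-4(w=2) 0-5(w=5) 1-4(w=4) 2-3(w=5) 4-6(w=12)

step 1: add edge 0-5 (w=5); MST = {0-5(w=5)}
step 2: add edge 0-3 (w=2); MST = {0-3(w=2) 0-5(w=5)}
step 3: add edge 0-4 (w=2); MST = {0-3(w=2) 0-4(w=2) 0-5(w=5)}
step 4: add edge 1-4 (w=4); MST = {0-3(w=2) 0-4(w=2) 0-5(w=5) 1-4(w=4)}
step 5: add edge 2-3 (w=5); MST = {0-3(w=2) 0-4(w=2) 0-5(w=5) 1-4(w=4) 2-3(w=5)}
step 6: add edge 4-6 (w=12); MST = {0-3(w=2) 0-4(w=2) 0-5(w=5) 1-4(w=4) 2-3(w=5) 4-6(w=12)}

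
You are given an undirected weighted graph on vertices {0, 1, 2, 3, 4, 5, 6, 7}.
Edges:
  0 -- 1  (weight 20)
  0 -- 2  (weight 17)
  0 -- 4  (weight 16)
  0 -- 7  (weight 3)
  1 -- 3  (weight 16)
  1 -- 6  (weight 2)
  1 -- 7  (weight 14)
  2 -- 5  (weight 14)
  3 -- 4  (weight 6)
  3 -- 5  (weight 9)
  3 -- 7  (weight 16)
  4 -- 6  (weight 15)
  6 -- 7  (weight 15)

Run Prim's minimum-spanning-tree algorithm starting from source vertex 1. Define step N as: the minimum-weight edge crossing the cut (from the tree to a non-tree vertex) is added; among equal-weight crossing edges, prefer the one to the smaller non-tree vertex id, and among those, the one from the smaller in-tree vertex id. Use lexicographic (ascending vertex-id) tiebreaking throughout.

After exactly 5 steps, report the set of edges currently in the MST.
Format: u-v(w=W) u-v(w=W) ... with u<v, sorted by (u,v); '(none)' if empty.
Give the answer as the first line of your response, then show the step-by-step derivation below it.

0-7(w=3) 1-6(w=2) 1-7(w=14) 3-4(w=6) 4-6(w=15)

step 1: add edge 1-6 (w=2); MST = {1-6(w=2)}
step 2: add edge 1-7 (w=14); MST = {1-6(w=2) 1-7(w=14)}
step 3: add edge 0-7 (w=3); MST = {0-7(w=3) 1-6(w=2) 1-7(w=14)}
step 4: add edge 4-6 (w=15); MST = {0-7(w=3) 1-6(w=2) 1-7(w=14) 4-6(w=15)}
step 5: add edge 3-4 (w=6); MST = {0-7(w=3) 1-6(w=2) 1-7(w=14) 3-4(w=6) 4-6(w=15)}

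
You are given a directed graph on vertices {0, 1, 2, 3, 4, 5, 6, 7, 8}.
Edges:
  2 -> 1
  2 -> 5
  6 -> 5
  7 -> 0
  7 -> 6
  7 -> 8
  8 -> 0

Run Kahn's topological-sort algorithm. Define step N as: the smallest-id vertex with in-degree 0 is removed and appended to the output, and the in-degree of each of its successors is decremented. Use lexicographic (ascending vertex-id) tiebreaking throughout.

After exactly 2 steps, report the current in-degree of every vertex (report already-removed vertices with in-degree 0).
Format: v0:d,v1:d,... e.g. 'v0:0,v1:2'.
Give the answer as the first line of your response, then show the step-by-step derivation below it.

v0:2,v1:0,v2:0,v3:0,v4:0,v5:1,v6:1,v7:0,v8:1

step 1: output 2; order=[2]; indeg=(2,0,0,0,0,1,1,0,1)
step 2: output 1; order=[2,1]; indeg=(2,0,0,0,0,1,1,0,1)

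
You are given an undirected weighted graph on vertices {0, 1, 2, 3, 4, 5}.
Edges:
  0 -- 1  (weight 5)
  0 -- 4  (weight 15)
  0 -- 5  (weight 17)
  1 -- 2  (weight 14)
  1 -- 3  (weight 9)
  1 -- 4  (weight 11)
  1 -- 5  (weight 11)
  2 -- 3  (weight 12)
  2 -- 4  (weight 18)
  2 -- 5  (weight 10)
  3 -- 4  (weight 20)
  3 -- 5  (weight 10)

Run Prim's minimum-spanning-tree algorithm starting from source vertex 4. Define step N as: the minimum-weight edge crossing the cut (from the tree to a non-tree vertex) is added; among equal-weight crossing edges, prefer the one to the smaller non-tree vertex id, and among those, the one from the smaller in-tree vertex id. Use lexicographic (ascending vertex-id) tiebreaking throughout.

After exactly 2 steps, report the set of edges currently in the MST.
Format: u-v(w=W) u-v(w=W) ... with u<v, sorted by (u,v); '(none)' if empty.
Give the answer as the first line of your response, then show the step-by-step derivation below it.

0-1(w=5) 1-4(w=11)

step 1: add edge 1-4 (w=11); MST = {1-4(w=11)}
step 2: add edge 0-1 (w=5); MST = {0-1(w=5) 1-4(w=11)}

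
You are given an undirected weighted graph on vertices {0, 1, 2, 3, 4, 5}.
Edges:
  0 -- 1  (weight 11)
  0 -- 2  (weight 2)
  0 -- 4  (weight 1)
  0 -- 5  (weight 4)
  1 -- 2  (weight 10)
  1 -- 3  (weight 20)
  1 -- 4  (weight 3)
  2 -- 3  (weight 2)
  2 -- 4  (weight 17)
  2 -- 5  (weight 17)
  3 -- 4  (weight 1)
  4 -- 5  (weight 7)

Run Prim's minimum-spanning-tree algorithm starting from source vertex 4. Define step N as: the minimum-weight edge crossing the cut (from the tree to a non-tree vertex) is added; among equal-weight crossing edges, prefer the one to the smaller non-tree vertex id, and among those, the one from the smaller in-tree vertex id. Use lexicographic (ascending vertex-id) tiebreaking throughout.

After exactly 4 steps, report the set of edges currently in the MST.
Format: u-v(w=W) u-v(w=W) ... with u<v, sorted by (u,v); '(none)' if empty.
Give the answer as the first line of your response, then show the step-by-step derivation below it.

0-2(w=2) 0-4(w=1) 1-4(w=3) 3-4(w=1)

step 1: add edge 0-4 (w=1); MST = {0-4(w=1)}
step 2: add edge 3-4 (w=1); MST = {0-4(w=1) 3-4(w=1)}
step 3: add edge 0-2 (w=2); MST = {0-2(w=2) 0-4(w=1) 3-4(w=1)}
step 4: add edge 1-4 (w=3); MST = {0-2(w=2) 0-4(w=1) 1-4(w=3) 3-4(w=1)}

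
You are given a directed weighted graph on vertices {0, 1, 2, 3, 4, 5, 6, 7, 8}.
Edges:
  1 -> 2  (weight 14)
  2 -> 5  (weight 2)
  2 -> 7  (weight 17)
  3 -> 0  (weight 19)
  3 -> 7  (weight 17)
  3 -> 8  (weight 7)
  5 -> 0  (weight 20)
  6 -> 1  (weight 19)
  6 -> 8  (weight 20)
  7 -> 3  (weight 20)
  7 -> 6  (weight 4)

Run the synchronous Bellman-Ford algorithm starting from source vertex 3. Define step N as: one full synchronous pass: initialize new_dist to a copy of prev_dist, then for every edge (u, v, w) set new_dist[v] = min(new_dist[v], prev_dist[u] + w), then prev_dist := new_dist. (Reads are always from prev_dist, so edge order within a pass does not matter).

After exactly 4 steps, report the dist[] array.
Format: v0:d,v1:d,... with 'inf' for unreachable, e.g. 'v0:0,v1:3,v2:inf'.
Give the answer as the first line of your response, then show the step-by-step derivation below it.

v0:19,v1:40,v2:54,v3:0,v4:inf,v5:inf,v6:21,v7:17,v8:7

step 1: dist = v0:19,v1:inf,v2:inf,v3:0,v4:inf,v5:inf,v6:inf,v7:17,v8:7
step 2: dist = v0:19,v1:inf,v2:inf,v3:0,v4:inf,v5:inf,v6:21,v7:17,v8:7
step 3: dist = v0:19,v1:40,v2:inf,v3:0,v4:inf,v5:inf,v6:21,v7:17,v8:7
step 4: dist = v0:19,v1:40,v2:54,v3:0,v4:inf,v5:inf,v6:21,v7:17,v8:7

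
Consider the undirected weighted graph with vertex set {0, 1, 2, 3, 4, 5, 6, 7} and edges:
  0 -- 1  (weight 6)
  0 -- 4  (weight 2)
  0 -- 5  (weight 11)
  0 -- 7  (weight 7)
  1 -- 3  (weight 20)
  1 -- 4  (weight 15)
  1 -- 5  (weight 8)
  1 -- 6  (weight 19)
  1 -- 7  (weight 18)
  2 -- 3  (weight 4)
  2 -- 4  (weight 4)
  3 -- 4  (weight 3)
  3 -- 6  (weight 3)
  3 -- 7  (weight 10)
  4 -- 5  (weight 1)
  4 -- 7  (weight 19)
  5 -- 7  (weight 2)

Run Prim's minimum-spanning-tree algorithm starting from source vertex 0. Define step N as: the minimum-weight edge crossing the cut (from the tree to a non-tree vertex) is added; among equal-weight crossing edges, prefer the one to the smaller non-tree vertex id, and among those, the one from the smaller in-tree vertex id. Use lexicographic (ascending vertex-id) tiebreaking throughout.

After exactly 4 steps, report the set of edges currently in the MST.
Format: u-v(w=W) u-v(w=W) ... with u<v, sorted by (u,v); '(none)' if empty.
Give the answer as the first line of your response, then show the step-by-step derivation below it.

0-4(w=2) 3-4(w=3) 4-5(w=1) 5-7(w=2)

step 1: add edge 0-4 (w=2); MST = {0-4(w=2)}
step 2: add edge 4-5 (w=1); MST = {0-4(w=2) 4-5(w=1)}
step 3: add edge 5-7 (w=2); MST = {0-4(w=2) 4-5(w=1) 5-7(w=2)}
step 4: add edge 3-4 (w=3); MST = {0-4(w=2) 3-4(w=3) 4-5(w=1) 5-7(w=2)}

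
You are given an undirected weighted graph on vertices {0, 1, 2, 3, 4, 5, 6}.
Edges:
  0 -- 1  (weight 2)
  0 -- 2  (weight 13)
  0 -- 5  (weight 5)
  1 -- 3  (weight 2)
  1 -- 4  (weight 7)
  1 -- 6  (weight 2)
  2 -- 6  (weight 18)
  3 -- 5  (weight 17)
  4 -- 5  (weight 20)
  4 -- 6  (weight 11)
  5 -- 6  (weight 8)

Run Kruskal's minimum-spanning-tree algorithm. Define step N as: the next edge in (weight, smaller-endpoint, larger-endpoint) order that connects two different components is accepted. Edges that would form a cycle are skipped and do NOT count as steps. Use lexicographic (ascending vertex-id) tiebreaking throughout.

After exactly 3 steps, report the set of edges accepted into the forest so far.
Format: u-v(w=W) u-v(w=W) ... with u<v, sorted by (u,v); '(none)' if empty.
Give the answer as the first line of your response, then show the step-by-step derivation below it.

0-1(w=2) 1-3(w=2) 1-6(w=2)

step 1: add edge 0-1 (w=2); MST = {0-1(w=2)}
step 2: add edge 1-3 (w=2); MST = {0-1(w=2) 1-3(w=2)}
step 3: add edge 1-6 (w=2); MST = {0-1(w=2) 1-3(w=2) 1-6(w=2)}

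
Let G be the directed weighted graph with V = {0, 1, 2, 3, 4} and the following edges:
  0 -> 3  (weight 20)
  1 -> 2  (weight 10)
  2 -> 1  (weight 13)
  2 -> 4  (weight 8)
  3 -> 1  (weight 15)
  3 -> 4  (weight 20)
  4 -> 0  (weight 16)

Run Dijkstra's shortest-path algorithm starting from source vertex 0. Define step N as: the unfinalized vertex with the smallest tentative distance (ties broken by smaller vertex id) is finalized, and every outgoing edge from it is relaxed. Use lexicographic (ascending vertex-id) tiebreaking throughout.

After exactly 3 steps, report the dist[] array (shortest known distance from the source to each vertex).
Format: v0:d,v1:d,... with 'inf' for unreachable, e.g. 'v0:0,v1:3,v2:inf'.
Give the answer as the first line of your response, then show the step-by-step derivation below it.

v0:0,v1:35,v2:45,v3:20,v4:40

step 1: dist = v0:0,v1:inf,v2:inf,v3:20,v4:inf
step 2: dist = v0:0,v1:35,v2:inf,v3:20,v4:40
step 3: dist = v0:0,v1:35,v2:45,v3:20,v4:40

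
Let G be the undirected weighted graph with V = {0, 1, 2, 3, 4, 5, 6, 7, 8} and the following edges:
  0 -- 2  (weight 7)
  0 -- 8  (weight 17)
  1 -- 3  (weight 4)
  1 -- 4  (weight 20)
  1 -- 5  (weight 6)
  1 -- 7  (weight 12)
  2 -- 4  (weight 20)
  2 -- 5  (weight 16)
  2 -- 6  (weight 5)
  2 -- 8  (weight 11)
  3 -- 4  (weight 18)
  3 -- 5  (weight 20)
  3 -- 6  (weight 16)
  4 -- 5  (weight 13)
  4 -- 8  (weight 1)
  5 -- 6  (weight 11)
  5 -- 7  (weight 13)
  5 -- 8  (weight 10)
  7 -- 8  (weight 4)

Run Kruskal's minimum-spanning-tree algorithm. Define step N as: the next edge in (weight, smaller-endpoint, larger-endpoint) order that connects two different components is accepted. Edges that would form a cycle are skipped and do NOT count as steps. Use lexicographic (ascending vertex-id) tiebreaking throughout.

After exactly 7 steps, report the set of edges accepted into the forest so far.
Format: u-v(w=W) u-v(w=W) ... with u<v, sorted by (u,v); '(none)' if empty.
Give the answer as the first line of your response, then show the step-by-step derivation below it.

0-2(w=7) 1-3(w=4) 1-5(w=6) 2-6(w=5) 4-8(w=1) 5-8(w=10) 7-8(w=4)

step 1: add edge 4-8 (w=1); MST = {4-8(w=1)}
step 2: add edge 1-3 (w=4); MST = {1-3(w=4) 4-8(w=1)}
step 3: add edge 7-8 (w=4); MST = {1-3(w=4) 4-8(w=1) 7-8(w=4)}
step 4: add edge 2-6 (w=5); MST = {1-3(w=4) 2-6(w=5) 4-8(w=1) 7-8(w=4)}
step 5: add edge 1-5 (w=6); MST = {1-3(w=4) 1-5(w=6) 2-6(w=5) 4-8(w=1) 7-8(w=4)}
step 6: add edge 0-2 (w=7); MST = {0-2(w=7) 1-3(w=4) 1-5(w=6) 2-6(w=5) 4-8(w=1) 7-8(w=4)}
step 7: add edge 5-8 (w=10); MST = {0-2(w=7) 1-3(w=4) 1-5(w=6) 2-6(w=5) 4-8(w=1) 5-8(w=10) 7-8(w=4)}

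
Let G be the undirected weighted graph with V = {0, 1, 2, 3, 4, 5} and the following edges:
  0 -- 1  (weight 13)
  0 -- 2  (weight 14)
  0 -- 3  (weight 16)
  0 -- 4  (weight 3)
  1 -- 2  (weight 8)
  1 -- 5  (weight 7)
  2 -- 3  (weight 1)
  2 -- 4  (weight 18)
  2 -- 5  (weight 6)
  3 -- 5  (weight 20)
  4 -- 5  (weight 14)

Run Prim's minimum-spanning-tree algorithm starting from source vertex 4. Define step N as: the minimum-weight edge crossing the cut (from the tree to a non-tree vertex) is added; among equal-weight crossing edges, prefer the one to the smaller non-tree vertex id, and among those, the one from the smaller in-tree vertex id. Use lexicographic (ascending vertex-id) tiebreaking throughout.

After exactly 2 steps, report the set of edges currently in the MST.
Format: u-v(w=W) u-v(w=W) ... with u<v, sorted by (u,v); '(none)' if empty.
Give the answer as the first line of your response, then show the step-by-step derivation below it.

0-1(w=13) 0-4(w=3)

step 1: add edge 0-4 (w=3); MST = {0-4(w=3)}
step 2: add edge 0-1 (w=13); MST = {0-1(w=13) 0-4(w=3)}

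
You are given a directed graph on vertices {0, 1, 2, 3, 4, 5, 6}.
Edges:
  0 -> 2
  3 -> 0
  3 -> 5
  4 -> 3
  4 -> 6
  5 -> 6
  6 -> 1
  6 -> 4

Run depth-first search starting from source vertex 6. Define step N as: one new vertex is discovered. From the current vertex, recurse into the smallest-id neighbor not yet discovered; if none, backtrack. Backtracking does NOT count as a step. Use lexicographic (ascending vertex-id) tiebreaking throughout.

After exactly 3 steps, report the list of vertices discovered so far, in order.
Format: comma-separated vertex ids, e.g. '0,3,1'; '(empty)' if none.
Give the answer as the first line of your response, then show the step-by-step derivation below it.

6,1,4

step 1: discover 6; path=6; order=6
step 2: discover 1; path=6>1; order=6,1
step 3: discover 4; path=6>4; order=6,1,4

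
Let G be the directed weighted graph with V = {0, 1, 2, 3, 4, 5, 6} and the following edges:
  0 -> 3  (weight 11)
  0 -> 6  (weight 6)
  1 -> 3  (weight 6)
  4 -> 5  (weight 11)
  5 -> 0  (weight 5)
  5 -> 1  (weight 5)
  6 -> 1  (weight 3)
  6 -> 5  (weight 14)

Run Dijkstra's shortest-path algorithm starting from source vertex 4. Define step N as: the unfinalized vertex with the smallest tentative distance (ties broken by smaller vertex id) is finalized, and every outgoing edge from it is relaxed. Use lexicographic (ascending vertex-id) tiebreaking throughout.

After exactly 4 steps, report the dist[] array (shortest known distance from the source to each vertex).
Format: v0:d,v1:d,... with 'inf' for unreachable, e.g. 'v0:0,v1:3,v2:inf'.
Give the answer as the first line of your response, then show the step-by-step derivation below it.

v0:16,v1:16,v2:inf,v3:22,v4:0,v5:11,v6:22

step 1: dist = v0:inf,v1:inf,v2:inf,v3:inf,v4:0,v5:11,v6:inf
step 2: dist = v0:16,v1:16,v2:inf,v3:inf,v4:0,v5:11,v6:inf
step 3: dist = v0:16,v1:16,v2:inf,v3:27,v4:0,v5:11,v6:22
step 4: dist = v0:16,v1:16,v2:inf,v3:22,v4:0,v5:11,v6:22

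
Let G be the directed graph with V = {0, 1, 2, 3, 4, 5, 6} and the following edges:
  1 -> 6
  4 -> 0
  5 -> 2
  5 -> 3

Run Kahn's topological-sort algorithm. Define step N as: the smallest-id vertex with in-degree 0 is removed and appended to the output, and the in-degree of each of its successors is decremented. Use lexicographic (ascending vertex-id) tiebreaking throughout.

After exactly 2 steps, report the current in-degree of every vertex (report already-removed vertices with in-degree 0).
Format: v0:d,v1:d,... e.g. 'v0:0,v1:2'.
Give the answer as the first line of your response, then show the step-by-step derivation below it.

v0:0,v1:0,v2:1,v3:1,v4:0,v5:0,v6:0

step 1: output 1; order=[1]; indeg=(1,0,1,1,0,0,0)
step 2: output 4; order=[1,4]; indeg=(0,0,1,1,0,0,0)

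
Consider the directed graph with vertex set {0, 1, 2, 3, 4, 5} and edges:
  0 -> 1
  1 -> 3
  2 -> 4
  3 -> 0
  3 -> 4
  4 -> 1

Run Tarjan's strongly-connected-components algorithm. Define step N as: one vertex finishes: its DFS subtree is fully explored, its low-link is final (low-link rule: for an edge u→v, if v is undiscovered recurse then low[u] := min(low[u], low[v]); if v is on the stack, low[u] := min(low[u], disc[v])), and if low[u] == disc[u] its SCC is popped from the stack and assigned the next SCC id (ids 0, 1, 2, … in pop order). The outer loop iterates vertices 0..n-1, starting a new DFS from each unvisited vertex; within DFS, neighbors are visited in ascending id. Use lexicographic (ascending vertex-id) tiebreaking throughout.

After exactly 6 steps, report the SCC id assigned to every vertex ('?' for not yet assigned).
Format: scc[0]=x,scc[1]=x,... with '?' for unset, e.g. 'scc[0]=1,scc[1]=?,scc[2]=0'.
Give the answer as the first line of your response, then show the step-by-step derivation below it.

scc[0]=0,scc[1]=0,scc[2]=1,scc[3]=0,scc[4]=0,scc[5]=2

step 1: low=(low[0]=0,low[1]=1,low[2]=?,low[3]=0,low[4]=1,low[5]=?); scc=(scc[0]=?,scc[1]=?,scc[2]=?,scc[3]=?,scc[4]=?,scc[5]=?)
step 2: low=(low[0]=0,low[1]=1,low[2]=?,low[3]=0,low[4]=1,low[5]=?); scc=(scc[0]=?,scc[1]=?,scc[2]=?,scc[3]=?,scc[4]=?,scc[5]=?)
step 3: low=(low[0]=0,low[1]=0,low[2]=?,low[3]=0,low[4]=1,low[5]=?); scc=(scc[0]=?,scc[1]=?,scc[2]=?,scc[3]=?,scc[4]=?,scc[5]=?)
step 4: low=(low[0]=0,low[1]=0,low[2]=?,low[3]=0,low[4]=1,low[5]=?); scc=(scc[0]=0,scc[1]=0,scc[2]=?,scc[3]=0,scc[4]=0,scc[5]=?)
step 5: low=(low[0]=0,low[1]=0,low[2]=4,low[3]=0,low[4]=1,low[5]=?); scc=(scc[0]=0,scc[1]=0,scc[2]=1,scc[3]=0,scc[4]=0,scc[5]=?)
step 6: low=(low[0]=0,low[1]=0,low[2]=4,low[3]=0,low[4]=1,low[5]=5); scc=(scc[0]=0,scc[1]=0,scc[2]=1,scc[3]=0,scc[4]=0,scc[5]=2)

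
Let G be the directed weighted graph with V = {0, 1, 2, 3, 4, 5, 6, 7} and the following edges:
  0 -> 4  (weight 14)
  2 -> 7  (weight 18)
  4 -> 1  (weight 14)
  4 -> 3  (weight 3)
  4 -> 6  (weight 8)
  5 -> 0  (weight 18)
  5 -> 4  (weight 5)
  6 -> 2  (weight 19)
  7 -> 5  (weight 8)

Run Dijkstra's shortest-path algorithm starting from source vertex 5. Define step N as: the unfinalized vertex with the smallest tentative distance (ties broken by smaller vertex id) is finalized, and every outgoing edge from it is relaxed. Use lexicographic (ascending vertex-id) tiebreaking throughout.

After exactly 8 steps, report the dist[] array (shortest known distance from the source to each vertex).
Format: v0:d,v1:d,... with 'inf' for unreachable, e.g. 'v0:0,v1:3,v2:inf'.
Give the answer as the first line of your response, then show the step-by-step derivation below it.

v0:18,v1:19,v2:32,v3:8,v4:5,v5:0,v6:13,v7:50

step 1: dist = v0:18,v1:inf,v2:inf,v3:inf,v4:5,v5:0,v6:inf,v7:inf
step 2: dist = v0:18,v1:19,v2:inf,v3:8,v4:5,v5:0,v6:13,v7:inf
step 3: dist = v0:18,v1:19,v2:inf,v3:8,v4:5,v5:0,v6:13,v7:inf
step 4: dist = v0:18,v1:19,v2:32,v3:8,v4:5,v5:0,v6:13,v7:inf
step 5: dist = v0:18,v1:19,v2:32,v3:8,v4:5,v5:0,v6:13,v7:inf
step 6: dist = v0:18,v1:19,v2:32,v3:8,v4:5,v5:0,v6:13,v7:inf
step 7: dist = v0:18,v1:19,v2:32,v3:8,v4:5,v5:0,v6:13,v7:50
step 8: dist = v0:18,v1:19,v2:32,v3:8,v4:5,v5:0,v6:13,v7:50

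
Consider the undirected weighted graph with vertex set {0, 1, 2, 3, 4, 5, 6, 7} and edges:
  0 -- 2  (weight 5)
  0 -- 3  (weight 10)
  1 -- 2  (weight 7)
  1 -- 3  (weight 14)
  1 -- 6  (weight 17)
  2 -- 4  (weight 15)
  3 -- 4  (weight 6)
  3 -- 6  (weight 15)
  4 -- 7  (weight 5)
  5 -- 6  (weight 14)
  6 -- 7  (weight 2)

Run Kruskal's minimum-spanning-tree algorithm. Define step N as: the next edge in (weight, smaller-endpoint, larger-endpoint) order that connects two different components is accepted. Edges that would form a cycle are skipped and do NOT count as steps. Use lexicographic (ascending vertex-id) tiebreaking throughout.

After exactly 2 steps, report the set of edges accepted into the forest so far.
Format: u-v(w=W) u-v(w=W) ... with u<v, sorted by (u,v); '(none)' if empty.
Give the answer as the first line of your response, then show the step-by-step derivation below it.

0-2(w=5) 6-7(w=2)

step 1: add edge 6-7 (w=2); MST = {6-7(w=2)}
step 2: add edge 0-2 (w=5); MST = {0-2(w=5) 6-7(w=2)}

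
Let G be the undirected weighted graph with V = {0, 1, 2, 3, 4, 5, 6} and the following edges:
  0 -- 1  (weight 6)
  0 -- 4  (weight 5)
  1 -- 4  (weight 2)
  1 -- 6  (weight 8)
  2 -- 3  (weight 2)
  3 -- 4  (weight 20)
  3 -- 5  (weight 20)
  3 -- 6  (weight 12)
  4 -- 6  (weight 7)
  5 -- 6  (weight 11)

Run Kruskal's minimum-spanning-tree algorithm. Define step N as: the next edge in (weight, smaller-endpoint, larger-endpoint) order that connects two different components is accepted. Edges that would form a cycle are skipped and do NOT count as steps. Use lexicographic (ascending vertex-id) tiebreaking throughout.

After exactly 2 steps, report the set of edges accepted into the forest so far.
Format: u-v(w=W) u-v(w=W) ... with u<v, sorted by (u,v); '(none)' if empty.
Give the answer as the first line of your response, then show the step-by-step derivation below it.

1-4(w=2) 2-3(w=2)

step 1: add edge 1-4 (w=2); MST = {1-4(w=2)}
step 2: add edge 2-3 (w=2); MST = {1-4(w=2) 2-3(w=2)}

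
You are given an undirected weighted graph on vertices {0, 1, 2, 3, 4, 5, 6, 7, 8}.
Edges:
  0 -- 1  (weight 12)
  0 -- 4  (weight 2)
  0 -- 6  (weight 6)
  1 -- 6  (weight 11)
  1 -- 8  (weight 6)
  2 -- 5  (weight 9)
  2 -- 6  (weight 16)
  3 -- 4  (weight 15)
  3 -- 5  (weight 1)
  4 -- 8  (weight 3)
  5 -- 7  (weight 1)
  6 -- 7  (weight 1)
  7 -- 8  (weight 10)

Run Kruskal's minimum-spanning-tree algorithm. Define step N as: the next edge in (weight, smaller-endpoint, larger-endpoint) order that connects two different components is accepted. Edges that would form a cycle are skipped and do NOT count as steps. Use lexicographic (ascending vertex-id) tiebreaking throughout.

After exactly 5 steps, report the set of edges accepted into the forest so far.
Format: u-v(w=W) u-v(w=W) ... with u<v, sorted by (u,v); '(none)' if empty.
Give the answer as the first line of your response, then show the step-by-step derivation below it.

0-4(w=2) 3-5(w=1) 4-8(w=3) 5-7(w=1) 6-7(w=1)

step 1: add edge 3-5 (w=1); MST = {3-5(w=1)}
step 2: add edge 5-7 (w=1); MST = {3-5(w=1) 5-7(w=1)}
step 3: add edge 6-7 (w=1); MST = {3-5(w=1) 5-7(w=1) 6-7(w=1)}
step 4: add edge 0-4 (w=2); MST = {0-4(w=2) 3-5(w=1) 5-7(w=1) 6-7(w=1)}
step 5: add edge 4-8 (w=3); MST = {0-4(w=2) 3-5(w=1) 4-8(w=3) 5-7(w=1) 6-7(w=1)}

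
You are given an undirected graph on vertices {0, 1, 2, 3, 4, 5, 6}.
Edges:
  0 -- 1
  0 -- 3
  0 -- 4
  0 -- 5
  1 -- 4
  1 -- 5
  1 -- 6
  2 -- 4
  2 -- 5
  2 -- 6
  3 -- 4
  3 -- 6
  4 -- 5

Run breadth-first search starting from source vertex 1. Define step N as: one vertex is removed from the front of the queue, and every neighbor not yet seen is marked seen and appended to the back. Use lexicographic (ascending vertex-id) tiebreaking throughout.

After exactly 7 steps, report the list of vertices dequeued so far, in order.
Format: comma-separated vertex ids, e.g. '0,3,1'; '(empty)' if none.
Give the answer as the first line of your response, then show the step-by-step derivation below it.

1,0,4,5,6,3,2

step 1: dequeue 1; queue=[0,4,5,6]; order=1
step 2: dequeue 0; queue=[4,5,6,3]; order=1,0
step 3: dequeue 4; queue=[5,6,3,2]; order=1,0,4
step 4: dequeue 5; queue=[6,3,2]; order=1,0,4,5
step 5: dequeue 6; queue=[3,2]; order=1,0,4,5,6
step 6: dequeue 3; queue=[2]; order=1,0,4,5,6,3
step 7: dequeue 2; queue=[(empty)]; order=1,0,4,5,6,3,2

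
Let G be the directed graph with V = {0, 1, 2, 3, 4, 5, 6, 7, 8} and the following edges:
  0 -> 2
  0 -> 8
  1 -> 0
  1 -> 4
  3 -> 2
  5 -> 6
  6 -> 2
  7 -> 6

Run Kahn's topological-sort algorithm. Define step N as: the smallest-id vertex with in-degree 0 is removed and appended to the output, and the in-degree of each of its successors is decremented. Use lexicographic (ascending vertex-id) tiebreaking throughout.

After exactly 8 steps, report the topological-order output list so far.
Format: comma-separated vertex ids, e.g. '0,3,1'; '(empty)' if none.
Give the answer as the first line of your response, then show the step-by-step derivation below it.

1,0,3,4,5,7,6,2

step 1: output 1; order=[1]; indeg=(0,0,3,0,0,0,2,0,1)
step 2: output 0; order=[1,0]; indeg=(0,0,2,0,0,0,2,0,0)
step 3: output 3; order=[1,0,3]; indeg=(0,0,1,0,0,0,2,0,0)
step 4: output 4; order=[1,0,3,4]; indeg=(0,0,1,0,0,0,2,0,0)
step 5: output 5; order=[1,0,3,4,5]; indeg=(0,0,1,0,0,0,1,0,0)
step 6: output 7; order=[1,0,3,4,5,7]; indeg=(0,0,1,0,0,0,0,0,0)
step 7: output 6; order=[1,0,3,4,5,7,6]; indeg=(0,0,0,0,0,0,0,0,0)
step 8: output 2; order=[1,0,3,4,5,7,6,2]; indeg=(0,0,0,0,0,0,0,0,0)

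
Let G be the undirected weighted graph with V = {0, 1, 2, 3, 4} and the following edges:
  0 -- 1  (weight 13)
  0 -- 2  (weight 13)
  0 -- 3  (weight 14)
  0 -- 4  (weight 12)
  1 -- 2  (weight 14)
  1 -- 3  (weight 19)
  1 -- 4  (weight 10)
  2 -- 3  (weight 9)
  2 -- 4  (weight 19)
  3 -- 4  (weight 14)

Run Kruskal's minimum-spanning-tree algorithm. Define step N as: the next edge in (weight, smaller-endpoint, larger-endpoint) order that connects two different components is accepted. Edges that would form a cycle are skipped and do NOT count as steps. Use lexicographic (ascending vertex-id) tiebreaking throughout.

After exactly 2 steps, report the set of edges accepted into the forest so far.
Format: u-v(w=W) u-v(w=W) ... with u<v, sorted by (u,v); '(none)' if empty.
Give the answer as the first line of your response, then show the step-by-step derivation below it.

1-4(w=10) 2-3(w=9)

step 1: add edge 2-3 (w=9); MST = {2-3(w=9)}
step 2: add edge 1-4 (w=10); MST = {1-4(w=10) 2-3(w=9)}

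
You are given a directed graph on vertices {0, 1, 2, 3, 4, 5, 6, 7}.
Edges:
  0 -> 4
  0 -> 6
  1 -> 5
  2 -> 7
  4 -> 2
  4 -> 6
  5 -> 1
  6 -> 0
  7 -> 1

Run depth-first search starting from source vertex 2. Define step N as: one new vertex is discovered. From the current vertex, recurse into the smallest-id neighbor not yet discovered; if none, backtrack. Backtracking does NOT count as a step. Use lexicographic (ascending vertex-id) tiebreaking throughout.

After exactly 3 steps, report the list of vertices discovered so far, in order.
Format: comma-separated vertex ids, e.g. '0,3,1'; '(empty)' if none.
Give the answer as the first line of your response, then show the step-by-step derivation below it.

2,7,1

step 1: discover 2; path=2; order=2
step 2: discover 7; path=2>7; order=2,7
step 3: discover 1; path=2>7>1; order=2,7,1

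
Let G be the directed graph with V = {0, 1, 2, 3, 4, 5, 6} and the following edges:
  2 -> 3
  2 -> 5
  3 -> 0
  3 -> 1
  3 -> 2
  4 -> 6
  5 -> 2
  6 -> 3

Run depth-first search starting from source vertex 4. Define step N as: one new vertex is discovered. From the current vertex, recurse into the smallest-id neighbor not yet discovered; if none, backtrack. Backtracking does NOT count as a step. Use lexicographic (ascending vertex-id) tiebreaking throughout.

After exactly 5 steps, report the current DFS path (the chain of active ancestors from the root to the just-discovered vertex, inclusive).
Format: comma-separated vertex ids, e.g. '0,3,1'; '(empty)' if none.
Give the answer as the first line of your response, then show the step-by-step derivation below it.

4,6,3,1

step 1: discover 4; path=4; order=4
step 2: discover 6; path=4>6; order=4,6
step 3: discover 3; path=4>6>3; order=4,6,3
step 4: discover 0; path=4>6>3>0; order=4,6,3,0
step 5: discover 1; path=4>6>3>1; order=4,6,3,0,1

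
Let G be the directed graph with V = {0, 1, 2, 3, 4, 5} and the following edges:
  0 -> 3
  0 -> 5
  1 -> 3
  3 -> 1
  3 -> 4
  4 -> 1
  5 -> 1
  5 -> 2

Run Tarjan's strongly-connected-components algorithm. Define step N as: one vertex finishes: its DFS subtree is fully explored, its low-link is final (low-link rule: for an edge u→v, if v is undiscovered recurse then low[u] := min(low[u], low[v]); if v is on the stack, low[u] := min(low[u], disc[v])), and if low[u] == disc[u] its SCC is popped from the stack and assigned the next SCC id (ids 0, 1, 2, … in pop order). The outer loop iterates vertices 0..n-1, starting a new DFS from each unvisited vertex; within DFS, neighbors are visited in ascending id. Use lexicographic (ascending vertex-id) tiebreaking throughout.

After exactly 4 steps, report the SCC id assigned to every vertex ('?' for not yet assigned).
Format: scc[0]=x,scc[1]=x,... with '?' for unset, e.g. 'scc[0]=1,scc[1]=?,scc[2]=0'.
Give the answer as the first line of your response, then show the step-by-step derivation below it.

scc[0]=?,scc[1]=0,scc[2]=1,scc[3]=0,scc[4]=0,scc[5]=?

step 1: low=(low[0]=0,low[1]=1,low[2]=?,low[3]=1,low[4]=?,low[5]=?); scc=(scc[0]=?,scc[1]=?,scc[2]=?,scc[3]=?,scc[4]=?,scc[5]=?)
step 2: low=(low[0]=0,low[1]=1,low[2]=?,low[3]=1,low[4]=2,low[5]=?); scc=(scc[0]=?,scc[1]=?,scc[2]=?,scc[3]=?,scc[4]=?,scc[5]=?)
step 3: low=(low[0]=0,low[1]=1,low[2]=?,low[3]=1,low[4]=2,low[5]=?); scc=(scc[0]=?,scc[1]=0,scc[2]=?,scc[3]=0,scc[4]=0,scc[5]=?)
step 4: low=(low[0]=0,low[1]=1,low[2]=5,low[3]=1,low[4]=2,low[5]=4); scc=(scc[0]=?,scc[1]=0,scc[2]=1,scc[3]=0,scc[4]=0,scc[5]=?)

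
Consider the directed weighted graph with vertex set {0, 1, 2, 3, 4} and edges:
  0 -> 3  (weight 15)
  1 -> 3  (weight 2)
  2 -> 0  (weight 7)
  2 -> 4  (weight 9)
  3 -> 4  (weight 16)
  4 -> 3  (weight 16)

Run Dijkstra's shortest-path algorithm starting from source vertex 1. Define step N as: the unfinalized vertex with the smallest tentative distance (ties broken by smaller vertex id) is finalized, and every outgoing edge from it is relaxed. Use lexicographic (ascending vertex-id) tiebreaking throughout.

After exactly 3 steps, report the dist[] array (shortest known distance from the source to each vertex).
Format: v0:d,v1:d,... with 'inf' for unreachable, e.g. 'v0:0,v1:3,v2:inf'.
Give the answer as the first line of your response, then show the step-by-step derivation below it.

v0:inf,v1:0,v2:inf,v3:2,v4:18

step 1: dist = v0:inf,v1:0,v2:inf,v3:2,v4:inf
step 2: dist = v0:inf,v1:0,v2:inf,v3:2,v4:18
step 3: dist = v0:inf,v1:0,v2:inf,v3:2,v4:18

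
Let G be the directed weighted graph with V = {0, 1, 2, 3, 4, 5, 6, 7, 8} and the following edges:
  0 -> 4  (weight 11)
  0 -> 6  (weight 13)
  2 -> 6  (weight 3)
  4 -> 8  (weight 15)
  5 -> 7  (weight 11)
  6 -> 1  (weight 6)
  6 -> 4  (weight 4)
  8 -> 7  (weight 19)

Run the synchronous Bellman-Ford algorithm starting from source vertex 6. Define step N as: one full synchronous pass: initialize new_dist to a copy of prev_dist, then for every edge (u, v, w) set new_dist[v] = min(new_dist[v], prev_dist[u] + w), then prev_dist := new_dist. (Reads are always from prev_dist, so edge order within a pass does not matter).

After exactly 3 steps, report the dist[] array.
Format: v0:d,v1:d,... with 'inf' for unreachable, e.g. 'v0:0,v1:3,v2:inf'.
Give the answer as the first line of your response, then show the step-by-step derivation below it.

v0:inf,v1:6,v2:inf,v3:inf,v4:4,v5:inf,v6:0,v7:38,v8:19

step 1: dist = v0:inf,v1:6,v2:inf,v3:inf,v4:4,v5:inf,v6:0,v7:inf,v8:inf
step 2: dist = v0:inf,v1:6,v2:inf,v3:inf,v4:4,v5:inf,v6:0,v7:inf,v8:19
step 3: dist = v0:inf,v1:6,v2:inf,v3:inf,v4:4,v5:inf,v6:0,v7:38,v8:19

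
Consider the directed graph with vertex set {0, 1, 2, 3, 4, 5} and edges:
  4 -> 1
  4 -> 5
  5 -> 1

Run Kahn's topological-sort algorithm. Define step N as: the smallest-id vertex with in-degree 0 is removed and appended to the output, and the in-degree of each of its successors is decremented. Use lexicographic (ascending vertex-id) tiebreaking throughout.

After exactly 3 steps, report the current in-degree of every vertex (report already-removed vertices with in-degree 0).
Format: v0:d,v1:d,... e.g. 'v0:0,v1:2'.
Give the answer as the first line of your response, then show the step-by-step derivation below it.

v0:0,v1:2,v2:0,v3:0,v4:0,v5:1

step 1: output 0; order=[0]; indeg=(0,2,0,0,0,1)
step 2: output 2; order=[0,2]; indeg=(0,2,0,0,0,1)
step 3: output 3; order=[0,2,3]; indeg=(0,2,0,0,0,1)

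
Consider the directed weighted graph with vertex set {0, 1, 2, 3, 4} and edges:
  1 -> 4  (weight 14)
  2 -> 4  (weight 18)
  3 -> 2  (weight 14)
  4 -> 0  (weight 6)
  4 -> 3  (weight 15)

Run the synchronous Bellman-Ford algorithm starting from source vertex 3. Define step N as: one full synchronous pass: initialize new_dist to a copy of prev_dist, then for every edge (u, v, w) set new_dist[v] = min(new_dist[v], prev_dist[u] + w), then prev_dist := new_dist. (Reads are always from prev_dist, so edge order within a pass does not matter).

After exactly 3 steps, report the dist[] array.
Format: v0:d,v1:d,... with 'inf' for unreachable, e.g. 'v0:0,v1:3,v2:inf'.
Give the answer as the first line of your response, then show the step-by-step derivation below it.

v0:38,v1:inf,v2:14,v3:0,v4:32

step 1: dist = v0:inf,v1:inf,v2:14,v3:0,v4:inf
step 2: dist = v0:inf,v1:inf,v2:14,v3:0,v4:32
step 3: dist = v0:38,v1:inf,v2:14,v3:0,v4:32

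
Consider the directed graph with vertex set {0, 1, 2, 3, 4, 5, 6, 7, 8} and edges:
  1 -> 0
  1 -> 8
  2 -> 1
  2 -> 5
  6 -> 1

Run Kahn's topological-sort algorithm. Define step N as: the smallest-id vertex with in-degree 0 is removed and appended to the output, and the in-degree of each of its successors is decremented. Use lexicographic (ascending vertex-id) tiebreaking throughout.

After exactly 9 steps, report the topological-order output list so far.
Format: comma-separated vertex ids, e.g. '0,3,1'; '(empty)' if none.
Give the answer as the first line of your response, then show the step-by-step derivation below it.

2,3,4,5,6,1,0,7,8

step 1: output 2; order=[2]; indeg=(1,1,0,0,0,0,0,0,1)
step 2: output 3; order=[2,3]; indeg=(1,1,0,0,0,0,0,0,1)
step 3: output 4; order=[2,3,4]; indeg=(1,1,0,0,0,0,0,0,1)
step 4: output 5; order=[2,3,4,5]; indeg=(1,1,0,0,0,0,0,0,1)
step 5: output 6; order=[2,3,4,5,6]; indeg=(1,0,0,0,0,0,0,0,1)
step 6: output 1; order=[2,3,4,5,6,1]; indeg=(0,0,0,0,0,0,0,0,0)
step 7: output 0; order=[2,3,4,5,6,1,0]; indeg=(0,0,0,0,0,0,0,0,0)
step 8: output 7; order=[2,3,4,5,6,1,0,7]; indeg=(0,0,0,0,0,0,0,0,0)
step 9: output 8; order=[2,3,4,5,6,1,0,7,8]; indeg=(0,0,0,0,0,0,0,0,0)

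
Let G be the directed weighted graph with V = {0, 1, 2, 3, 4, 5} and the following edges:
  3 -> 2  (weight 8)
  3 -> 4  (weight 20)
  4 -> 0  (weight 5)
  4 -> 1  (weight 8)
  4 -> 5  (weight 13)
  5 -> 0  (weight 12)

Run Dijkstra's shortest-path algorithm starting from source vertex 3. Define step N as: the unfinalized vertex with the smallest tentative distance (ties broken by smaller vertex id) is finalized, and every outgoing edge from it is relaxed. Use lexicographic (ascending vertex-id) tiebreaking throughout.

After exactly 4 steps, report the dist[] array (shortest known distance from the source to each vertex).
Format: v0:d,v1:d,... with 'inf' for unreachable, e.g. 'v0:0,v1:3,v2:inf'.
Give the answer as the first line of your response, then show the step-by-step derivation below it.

v0:25,v1:28,v2:8,v3:0,v4:20,v5:33

step 1: dist = v0:inf,v1:inf,v2:8,v3:0,v4:20,v5:inf
step 2: dist = v0:inf,v1:inf,v2:8,v3:0,v4:20,v5:inf
step 3: dist = v0:25,v1:28,v2:8,v3:0,v4:20,v5:33
step 4: dist = v0:25,v1:28,v2:8,v3:0,v4:20,v5:33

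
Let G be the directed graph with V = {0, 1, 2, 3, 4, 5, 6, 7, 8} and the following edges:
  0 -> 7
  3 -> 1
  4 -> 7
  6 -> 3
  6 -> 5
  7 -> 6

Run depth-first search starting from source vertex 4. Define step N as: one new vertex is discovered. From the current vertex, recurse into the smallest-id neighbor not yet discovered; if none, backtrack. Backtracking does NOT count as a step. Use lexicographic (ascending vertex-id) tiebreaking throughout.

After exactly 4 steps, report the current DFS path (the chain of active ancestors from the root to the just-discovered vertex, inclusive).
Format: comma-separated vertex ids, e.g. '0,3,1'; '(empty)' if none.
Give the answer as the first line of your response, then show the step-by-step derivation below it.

4,7,6,3

step 1: discover 4; path=4; order=4
step 2: discover 7; path=4>7; order=4,7
step 3: discover 6; path=4>7>6; order=4,7,6
step 4: discover 3; path=4>7>6>3; order=4,7,6,3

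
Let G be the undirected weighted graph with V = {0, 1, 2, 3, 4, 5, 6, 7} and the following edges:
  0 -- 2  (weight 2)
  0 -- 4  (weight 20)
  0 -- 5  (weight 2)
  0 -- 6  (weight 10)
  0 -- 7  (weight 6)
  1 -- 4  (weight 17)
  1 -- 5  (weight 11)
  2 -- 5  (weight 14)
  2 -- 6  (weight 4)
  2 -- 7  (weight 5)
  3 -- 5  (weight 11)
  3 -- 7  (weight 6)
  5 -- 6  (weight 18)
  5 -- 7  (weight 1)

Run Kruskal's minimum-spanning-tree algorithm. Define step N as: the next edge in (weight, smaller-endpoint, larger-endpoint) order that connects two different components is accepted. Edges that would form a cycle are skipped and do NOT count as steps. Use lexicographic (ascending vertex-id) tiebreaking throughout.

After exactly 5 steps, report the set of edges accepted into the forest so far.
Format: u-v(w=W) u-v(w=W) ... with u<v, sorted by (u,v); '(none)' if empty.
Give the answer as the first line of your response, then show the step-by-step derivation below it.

0-2(w=2) 0-5(w=2) 2-6(w=4) 3-7(w=6) 5-7(w=1)

step 1: add edge 5-7 (w=1); MST = {5-7(w=1)}
step 2: add edge 0-2 (w=2); MST = {0-2(w=2) 5-7(w=1)}
step 3: add edge 0-5 (w=2); MST = {0-2(w=2) 0-5(w=2) 5-7(w=1)}
step 4: add edge 2-6 (w=4); MST = {0-2(w=2) 0-5(w=2) 2-6(w=4) 5-7(w=1)}
step 5: add edge 3-7 (w=6); MST = {0-2(w=2) 0-5(w=2) 2-6(w=4) 3-7(w=6) 5-7(w=1)}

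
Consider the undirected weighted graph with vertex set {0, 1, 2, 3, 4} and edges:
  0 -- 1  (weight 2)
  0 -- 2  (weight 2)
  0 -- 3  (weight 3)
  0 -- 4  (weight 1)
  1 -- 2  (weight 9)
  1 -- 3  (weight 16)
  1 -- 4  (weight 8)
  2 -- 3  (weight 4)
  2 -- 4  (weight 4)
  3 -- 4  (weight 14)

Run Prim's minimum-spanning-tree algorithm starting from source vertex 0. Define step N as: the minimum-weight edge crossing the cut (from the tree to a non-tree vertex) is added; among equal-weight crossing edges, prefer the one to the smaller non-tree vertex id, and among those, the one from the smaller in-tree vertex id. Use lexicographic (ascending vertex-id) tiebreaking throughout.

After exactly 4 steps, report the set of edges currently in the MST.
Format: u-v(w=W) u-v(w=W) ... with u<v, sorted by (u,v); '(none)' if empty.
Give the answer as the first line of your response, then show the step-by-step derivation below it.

0-1(w=2) 0-2(w=2) 0-3(w=3) 0-4(w=1)

step 1: add edge 0-4 (w=1); MST = {0-4(w=1)}
step 2: add edge 0-1 (w=2); MST = {0-1(w=2) 0-4(w=1)}
step 3: add edge 0-2 (w=2); MST = {0-1(w=2) 0-2(w=2) 0-4(w=1)}
step 4: add edge 0-3 (w=3); MST = {0-1(w=2) 0-2(w=2) 0-3(w=3) 0-4(w=1)}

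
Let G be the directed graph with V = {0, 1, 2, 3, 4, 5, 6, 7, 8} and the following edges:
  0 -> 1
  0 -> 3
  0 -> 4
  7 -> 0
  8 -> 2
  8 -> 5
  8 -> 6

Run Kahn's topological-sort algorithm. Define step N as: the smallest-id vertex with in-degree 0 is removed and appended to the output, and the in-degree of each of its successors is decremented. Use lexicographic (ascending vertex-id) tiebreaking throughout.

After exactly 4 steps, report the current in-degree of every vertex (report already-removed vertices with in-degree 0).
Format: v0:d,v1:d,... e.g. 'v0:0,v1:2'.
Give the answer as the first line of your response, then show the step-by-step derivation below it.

v0:0,v1:0,v2:1,v3:0,v4:0,v5:1,v6:1,v7:0,v8:0

step 1: output 7; order=[7]; indeg=(0,1,1,1,1,1,1,0,0)
step 2: output 0; order=[7,0]; indeg=(0,0,1,0,0,1,1,0,0)
step 3: output 1; order=[7,0,1]; indeg=(0,0,1,0,0,1,1,0,0)
step 4: output 3; order=[7,0,1,3]; indeg=(0,0,1,0,0,1,1,0,0)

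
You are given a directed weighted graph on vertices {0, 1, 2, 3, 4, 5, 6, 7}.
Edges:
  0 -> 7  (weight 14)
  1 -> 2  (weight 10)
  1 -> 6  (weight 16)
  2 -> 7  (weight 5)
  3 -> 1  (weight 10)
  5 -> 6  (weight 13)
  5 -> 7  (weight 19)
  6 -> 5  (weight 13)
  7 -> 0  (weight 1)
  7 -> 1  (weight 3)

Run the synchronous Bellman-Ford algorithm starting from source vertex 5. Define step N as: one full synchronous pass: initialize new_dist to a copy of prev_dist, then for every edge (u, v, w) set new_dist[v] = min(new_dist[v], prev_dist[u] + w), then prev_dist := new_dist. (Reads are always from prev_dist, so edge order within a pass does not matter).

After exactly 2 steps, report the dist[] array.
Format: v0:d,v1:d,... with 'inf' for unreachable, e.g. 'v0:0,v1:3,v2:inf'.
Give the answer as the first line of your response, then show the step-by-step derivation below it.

v0:20,v1:22,v2:inf,v3:inf,v4:inf,v5:0,v6:13,v7:19

step 1: dist = v0:inf,v1:inf,v2:inf,v3:inf,v4:inf,v5:0,v6:13,v7:19
step 2: dist = v0:20,v1:22,v2:inf,v3:inf,v4:inf,v5:0,v6:13,v7:19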